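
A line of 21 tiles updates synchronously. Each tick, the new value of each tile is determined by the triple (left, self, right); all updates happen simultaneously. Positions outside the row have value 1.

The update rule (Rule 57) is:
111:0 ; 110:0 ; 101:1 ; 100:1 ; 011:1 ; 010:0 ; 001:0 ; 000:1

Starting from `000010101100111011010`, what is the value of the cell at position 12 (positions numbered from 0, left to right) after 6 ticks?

111001011010100110101
000100110101010101011
110010101010101010110
001001010101010101101
100100101010101011011
010010010101010110110
position 12 holds 0

0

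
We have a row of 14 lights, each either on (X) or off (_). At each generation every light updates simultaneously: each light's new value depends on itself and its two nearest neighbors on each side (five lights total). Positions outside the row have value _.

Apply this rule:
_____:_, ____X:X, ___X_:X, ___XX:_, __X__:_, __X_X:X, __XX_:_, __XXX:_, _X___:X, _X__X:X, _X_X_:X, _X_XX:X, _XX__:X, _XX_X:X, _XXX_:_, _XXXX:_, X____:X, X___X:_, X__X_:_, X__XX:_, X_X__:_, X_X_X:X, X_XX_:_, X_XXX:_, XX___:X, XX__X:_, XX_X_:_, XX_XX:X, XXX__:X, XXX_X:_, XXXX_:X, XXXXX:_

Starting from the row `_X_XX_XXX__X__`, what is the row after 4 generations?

___X__XXXXXX_X

generation 1: XXX_XX__X___XX
generation 2: ___X_X___X___X
generation 3: _XXXX_X_X_X_X_
generation 4: ___X__XXXXXX_X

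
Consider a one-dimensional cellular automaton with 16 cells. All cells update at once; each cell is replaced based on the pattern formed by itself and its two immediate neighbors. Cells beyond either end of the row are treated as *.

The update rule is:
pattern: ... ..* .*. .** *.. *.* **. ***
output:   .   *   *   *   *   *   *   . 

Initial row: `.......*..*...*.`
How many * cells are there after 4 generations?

12

*.....******.***
**...**....***..
.**.****..**.***
*****..*******..
count of *: 12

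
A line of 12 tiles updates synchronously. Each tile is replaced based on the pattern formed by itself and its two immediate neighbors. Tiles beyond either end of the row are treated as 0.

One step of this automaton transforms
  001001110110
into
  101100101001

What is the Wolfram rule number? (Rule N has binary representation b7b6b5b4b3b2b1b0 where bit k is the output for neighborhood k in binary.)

position 6: 111 → 1  (bit 7 = 1)
position 7: 110 → 0  (bit 6 = 0)
position 8: 101 → 1  (bit 5 = 1)
position 3: 100 → 1  (bit 4 = 1)
position 5: 011 → 0  (bit 3 = 0)
position 2: 010 → 1  (bit 2 = 1)
position 1: 001 → 0  (bit 1 = 0)
position 0: 000 → 1  (bit 0 = 1)
bits b7..b0 = 10110101 = 181

181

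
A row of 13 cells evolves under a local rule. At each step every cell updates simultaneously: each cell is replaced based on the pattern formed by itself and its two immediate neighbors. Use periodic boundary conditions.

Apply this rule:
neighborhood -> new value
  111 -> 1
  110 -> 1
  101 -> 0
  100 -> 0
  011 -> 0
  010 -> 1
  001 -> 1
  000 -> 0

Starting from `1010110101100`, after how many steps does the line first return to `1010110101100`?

2

1010010100101
1010110101100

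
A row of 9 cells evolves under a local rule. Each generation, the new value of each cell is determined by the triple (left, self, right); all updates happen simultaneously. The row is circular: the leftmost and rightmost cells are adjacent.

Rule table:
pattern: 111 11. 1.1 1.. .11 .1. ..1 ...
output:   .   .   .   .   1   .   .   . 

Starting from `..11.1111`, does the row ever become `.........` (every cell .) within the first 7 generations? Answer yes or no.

generation 1: ..1..1...
generation 2: .........
all cells are . at generation 2

yes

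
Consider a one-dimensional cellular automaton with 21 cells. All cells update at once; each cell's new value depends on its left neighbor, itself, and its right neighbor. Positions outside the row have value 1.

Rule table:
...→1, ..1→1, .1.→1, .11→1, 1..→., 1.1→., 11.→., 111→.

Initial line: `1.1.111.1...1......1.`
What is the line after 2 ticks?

.11.1.111.1...1......

tick 1: ..1.1...1.111.111111.
tick 2: .11.1.111.1...1......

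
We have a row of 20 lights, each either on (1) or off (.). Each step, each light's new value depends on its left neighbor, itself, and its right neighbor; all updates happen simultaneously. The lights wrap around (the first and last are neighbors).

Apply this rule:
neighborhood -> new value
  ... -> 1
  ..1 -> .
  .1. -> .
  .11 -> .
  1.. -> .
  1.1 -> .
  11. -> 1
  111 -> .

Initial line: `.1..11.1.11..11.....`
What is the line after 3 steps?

.....1....1...1.1111
.111...11...1......1
...1.1..1.1...1111..

...1.1..1.1...1111..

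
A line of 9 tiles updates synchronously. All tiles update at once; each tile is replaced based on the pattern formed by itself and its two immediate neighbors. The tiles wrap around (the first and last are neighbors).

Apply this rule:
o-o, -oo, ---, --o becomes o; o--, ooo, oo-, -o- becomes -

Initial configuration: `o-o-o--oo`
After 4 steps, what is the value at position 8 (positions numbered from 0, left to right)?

step 1: -o-o--oo-
step 2: o-o--oo--
step 3: -o--oo--o
step 4: o--oo--o-
position 8 holds -

-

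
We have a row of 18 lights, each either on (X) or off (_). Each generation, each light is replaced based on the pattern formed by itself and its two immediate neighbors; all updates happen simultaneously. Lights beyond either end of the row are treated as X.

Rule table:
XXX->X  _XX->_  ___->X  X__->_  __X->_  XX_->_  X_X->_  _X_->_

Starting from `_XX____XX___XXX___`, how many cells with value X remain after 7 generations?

generation 1: ____XX____X__X__X_
generation 2: _XX____XX_________
generation 3: ____XX____XXXXXXX_
generation 4: _XX____XX__XXXXX__
generation 5: ____XX______XXX___
generation 6: _XX____XXXX__X__X_
generation 7: ____XX__XX________
count of X: 4

4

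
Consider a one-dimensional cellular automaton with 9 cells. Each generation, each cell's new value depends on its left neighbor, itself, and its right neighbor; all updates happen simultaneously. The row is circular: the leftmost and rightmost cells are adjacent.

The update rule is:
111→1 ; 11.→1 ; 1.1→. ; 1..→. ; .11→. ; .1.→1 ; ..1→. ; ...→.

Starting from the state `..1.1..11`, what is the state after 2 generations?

..1.1...1

..1.1...1
..1.1...1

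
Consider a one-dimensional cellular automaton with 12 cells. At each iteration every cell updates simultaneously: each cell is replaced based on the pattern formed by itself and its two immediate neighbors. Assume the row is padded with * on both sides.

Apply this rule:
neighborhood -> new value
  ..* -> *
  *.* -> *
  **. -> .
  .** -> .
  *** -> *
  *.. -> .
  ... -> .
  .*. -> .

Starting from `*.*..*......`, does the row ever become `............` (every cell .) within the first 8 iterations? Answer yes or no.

.*..*......*
*..*......*.
..*......*.*
.*......*.*.
*......*.*.*
......*.*.*.
.....*.*.*.*
....*.*.*.*.
iteration 8 is ....*.*.*.*., still not uniform .

no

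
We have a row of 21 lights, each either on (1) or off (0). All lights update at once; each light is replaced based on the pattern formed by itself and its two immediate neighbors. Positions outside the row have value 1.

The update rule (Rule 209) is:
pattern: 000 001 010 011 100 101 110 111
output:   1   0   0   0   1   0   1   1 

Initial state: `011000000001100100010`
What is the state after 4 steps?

001111111100110011000
100111111110011001110
110011111111001100110
111001111111100110010

111001111111100110010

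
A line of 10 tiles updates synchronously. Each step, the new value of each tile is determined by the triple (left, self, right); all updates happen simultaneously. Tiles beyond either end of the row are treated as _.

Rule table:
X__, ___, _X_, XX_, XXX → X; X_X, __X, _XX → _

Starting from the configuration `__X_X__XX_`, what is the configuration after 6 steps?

_XX__X_X_X

step 1: X_X_XX__XX
step 2: X_X__XX__X
step 3: X_XX__XX_X
step 4: X__XX__X_X
step 5: XX__XX_X_X
step 6: _XX__X_X_X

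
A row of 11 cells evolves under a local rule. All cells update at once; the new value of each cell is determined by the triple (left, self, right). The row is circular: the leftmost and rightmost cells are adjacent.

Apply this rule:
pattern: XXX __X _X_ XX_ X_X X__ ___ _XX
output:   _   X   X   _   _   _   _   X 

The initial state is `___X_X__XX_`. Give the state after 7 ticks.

__XX_X_XX__
_XX__X_X___
XX__XX_X___
X__XX__X__X
__XX__XX_XX
_XX__XX__X_
XX__XX__XX_

XX__XX__XX_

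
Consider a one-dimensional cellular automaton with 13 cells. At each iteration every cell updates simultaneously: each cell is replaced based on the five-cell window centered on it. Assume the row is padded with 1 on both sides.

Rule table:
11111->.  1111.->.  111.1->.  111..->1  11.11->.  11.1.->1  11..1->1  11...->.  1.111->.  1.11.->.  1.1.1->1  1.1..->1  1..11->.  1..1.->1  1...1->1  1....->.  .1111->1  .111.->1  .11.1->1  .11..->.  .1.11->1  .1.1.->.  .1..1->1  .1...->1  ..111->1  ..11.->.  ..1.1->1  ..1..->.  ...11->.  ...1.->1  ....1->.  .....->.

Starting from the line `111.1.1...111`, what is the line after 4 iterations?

...11.111.11.
.1..1..1...1.
1111.11.11111
......1..1...

......1..1...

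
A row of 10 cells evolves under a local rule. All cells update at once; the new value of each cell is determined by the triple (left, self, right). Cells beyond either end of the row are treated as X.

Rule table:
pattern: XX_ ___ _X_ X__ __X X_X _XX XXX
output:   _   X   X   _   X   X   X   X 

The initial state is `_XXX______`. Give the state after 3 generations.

XXX__XXXXX
XX__XXXXXX
X__XXXXXXX

X__XXXXXXX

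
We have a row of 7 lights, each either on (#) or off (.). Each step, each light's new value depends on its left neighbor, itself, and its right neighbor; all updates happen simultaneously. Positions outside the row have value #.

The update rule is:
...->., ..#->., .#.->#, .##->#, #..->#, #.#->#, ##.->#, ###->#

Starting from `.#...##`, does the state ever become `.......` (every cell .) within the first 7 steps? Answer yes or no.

###..##
####.##
#######
#######  (fixed point — unchanged through step 7)
step 7 is #######, still not uniform .

no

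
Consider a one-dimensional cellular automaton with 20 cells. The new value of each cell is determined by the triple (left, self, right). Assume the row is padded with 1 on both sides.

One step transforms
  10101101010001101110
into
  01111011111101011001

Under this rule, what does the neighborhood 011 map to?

1

At position 4 the neighborhood is 011; the next row has 1 there.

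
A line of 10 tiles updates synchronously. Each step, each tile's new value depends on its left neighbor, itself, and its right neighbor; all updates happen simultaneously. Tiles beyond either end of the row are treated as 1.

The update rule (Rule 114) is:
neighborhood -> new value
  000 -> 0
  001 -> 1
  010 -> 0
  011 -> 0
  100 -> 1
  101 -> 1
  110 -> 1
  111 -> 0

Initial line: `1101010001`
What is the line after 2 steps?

0110101010
1011010101

1011010101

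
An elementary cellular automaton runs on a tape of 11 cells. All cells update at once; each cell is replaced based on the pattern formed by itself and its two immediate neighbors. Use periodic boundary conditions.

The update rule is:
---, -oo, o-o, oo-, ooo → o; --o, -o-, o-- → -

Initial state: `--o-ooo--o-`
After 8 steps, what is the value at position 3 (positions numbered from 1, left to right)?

o--oooo----
---oooo-oo-
oo-ooooooo-
ooooooooooo
ooooooooooo  (fixed point — unchanged through step 8)
position 3 holds o

o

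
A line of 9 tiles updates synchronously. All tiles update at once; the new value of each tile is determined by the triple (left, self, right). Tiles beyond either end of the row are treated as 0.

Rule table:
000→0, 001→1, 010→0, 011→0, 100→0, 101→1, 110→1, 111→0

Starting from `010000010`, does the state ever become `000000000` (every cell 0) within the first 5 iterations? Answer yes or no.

100000100
000001000
000010000
000100000
001000000
iteration 5 is 001000000, still not uniform 0

no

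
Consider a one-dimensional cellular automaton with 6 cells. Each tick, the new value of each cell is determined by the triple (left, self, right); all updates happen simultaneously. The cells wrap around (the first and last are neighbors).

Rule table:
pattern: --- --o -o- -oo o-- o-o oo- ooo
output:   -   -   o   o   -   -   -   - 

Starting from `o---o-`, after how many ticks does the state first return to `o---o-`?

1

o---o-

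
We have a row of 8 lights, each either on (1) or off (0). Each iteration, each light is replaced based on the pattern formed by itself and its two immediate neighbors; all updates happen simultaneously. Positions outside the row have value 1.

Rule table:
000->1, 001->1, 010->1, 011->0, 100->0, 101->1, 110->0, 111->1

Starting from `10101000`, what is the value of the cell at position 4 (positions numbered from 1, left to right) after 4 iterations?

1

01111011
10110101
01001110
11010101
position 4 holds 1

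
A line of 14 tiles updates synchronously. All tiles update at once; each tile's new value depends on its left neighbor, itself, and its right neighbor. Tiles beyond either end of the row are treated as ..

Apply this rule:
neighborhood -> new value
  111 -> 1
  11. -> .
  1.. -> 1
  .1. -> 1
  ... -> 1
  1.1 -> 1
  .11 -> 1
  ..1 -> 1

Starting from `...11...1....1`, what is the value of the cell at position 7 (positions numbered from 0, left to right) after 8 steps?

.

1111.111111111
111.111111111.
11.111111111.1
1.111111111.11
1111111111.11.
111111111.11.1
11111111.11.11
1111111.11.11.
position 7 holds .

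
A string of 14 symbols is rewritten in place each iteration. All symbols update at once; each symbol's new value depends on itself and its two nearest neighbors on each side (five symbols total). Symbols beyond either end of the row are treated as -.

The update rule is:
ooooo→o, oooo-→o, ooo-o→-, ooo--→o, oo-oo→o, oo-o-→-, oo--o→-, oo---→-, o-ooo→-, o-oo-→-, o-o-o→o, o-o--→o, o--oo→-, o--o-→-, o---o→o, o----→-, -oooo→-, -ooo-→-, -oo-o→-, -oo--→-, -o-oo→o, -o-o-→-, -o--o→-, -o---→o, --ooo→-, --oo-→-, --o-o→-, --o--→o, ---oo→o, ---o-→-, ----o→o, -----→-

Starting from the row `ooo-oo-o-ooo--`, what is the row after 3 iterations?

iteration 1: ---o---oo--o--
iteration 2: -o-oooo----oo-
iteration 3: --o--oo--oo---

--o--oo--oo---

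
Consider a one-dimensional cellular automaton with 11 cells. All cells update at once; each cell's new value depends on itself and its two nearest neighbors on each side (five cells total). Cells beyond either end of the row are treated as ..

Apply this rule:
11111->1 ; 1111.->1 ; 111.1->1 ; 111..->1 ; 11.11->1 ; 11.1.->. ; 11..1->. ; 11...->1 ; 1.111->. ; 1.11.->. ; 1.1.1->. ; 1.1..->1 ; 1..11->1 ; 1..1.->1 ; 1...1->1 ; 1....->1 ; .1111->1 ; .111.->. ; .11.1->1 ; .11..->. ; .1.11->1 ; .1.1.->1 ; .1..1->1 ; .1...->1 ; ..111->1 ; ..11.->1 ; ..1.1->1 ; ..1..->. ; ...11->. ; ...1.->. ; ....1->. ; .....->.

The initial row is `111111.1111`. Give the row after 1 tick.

1111111.111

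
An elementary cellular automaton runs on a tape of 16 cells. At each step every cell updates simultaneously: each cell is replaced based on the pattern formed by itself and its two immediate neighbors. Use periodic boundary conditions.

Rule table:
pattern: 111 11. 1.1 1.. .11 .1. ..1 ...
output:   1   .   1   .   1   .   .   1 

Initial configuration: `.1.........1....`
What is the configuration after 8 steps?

111..1111111111.

...1111111...111
.1.111111..1.11.
..111111....11..
1.11111..11.1..1
.11111...1.1...1
11111..1..1..1..
1111............
111..1111111111.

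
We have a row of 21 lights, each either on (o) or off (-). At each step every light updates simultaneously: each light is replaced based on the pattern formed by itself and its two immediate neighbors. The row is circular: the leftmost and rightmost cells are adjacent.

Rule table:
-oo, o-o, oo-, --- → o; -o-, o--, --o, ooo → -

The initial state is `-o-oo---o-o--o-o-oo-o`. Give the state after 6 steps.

o--oo-oo-o-----oo-oo-

o-ooo-o--o----o-oooo-
-oo-oo-----oo--oo--oo
oooooo-ooo-oo--oo--oo
-----ooo-oooo--oo--o-
oooo-o-ooo--o--oo----
o--oo-oo-o-----oo-oo-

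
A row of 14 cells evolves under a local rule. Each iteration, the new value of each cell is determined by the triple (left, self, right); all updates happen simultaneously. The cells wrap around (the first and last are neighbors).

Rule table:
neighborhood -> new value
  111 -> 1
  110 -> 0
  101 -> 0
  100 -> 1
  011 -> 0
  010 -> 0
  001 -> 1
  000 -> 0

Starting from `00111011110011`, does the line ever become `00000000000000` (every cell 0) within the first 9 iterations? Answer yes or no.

yes

11010001101100
00001010000011
10010001000100
01101010101011
00000000000000
all cells are 0 at iteration 5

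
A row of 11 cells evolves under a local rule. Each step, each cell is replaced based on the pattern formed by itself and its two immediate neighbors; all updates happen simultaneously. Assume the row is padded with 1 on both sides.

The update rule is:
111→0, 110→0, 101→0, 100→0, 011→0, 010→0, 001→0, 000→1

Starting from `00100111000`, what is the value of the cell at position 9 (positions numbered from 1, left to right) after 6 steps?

step 1: 00000000010
step 2: 01111111000
step 3: 00000000010  (repeats step 1; period 2)
step 6: 01111111000
position 9 holds 0

0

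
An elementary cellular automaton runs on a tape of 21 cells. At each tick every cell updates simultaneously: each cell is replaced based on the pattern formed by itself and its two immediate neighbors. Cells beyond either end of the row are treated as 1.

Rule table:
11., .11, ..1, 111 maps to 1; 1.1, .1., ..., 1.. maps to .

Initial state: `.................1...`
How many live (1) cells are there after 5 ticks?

................1...1
...............1...11
..............1...111
.............1...1111
............1...11111
count of 1: 6

6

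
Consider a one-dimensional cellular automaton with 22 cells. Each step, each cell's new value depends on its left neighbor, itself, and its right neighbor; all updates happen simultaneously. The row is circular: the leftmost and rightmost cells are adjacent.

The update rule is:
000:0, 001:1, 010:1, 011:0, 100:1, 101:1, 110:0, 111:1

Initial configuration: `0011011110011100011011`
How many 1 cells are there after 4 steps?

14

step 1: 1100101101101010100100
step 2: 0011110010011111111111
step 3: 1101101111101111111110
step 4: 0010010111010111111101
count of 1: 14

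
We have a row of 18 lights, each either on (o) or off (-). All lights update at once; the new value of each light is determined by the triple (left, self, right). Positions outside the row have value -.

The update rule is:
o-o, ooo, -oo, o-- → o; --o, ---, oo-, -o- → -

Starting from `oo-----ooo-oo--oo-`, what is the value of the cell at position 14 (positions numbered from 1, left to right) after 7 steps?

o

step 1: o-o----oo-oo-o-o-o
step 2: -o-o---o-oo-o-o-o-
step 3: --o-o---oo-o-o-o-o
step 4: ---o-o--o-o-o-o-o-
step 5: ----o-o--o-o-o-o-o
step 6: -----o-o--o-o-o-o-
step 7: ------o-o--o-o-o-o
position 14 holds o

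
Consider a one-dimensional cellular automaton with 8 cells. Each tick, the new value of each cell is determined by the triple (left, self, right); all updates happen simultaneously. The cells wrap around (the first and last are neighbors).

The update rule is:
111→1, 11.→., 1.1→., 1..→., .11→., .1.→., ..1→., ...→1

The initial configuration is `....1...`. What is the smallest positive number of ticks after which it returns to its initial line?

111...11
11..1..1
1.......
..11111.
1..111..
....1...

6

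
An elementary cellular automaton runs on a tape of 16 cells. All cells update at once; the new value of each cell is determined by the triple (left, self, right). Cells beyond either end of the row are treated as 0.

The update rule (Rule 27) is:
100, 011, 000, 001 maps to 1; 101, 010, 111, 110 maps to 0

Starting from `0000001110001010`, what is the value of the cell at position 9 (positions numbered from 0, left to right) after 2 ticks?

1111111001110001
1000000111001110
position 9 holds 1

1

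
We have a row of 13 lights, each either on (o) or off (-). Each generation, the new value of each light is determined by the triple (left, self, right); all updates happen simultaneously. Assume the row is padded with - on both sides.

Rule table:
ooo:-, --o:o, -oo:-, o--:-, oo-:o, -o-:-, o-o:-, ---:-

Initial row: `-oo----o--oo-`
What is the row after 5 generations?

--o--o-------

o-o---o--o-o-
-----o--o----
----o--o-----
---o--o------
--o--o-------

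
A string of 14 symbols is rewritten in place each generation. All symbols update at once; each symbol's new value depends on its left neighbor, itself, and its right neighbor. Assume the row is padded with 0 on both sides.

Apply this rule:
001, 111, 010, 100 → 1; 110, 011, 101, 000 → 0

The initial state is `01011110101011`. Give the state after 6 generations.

10001011100011

11001100101000
00110011101100
01001101000010
11110001100111
01101010011010
10001011100011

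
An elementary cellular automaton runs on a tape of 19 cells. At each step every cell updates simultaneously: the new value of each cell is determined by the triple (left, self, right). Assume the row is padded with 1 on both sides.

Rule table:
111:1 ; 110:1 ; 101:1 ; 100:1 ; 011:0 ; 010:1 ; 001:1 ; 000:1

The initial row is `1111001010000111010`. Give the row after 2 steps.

1111111111111101111

step 1: 1111111111111011111
step 2: 1111111111111101111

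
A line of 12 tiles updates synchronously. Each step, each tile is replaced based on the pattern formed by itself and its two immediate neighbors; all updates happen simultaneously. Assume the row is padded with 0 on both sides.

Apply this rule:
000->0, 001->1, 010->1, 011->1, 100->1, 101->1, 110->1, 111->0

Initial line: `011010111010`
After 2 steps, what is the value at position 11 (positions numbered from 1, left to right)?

0

step 1: 111111101111
step 2: 100000111001
position 11 holds 0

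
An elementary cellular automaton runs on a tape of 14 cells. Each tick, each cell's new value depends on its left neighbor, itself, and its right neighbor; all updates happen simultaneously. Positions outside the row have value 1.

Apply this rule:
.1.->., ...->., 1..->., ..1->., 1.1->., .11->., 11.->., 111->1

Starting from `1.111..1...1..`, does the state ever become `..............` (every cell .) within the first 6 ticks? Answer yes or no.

...1..........
..............
all cells are . at tick 2

yes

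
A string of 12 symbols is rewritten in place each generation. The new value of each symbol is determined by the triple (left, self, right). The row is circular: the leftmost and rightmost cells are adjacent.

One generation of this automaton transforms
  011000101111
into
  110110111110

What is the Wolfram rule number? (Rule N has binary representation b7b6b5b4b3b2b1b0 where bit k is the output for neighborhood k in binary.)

189

position 9: 111 → 1  (bit 7 = 1)
position 2: 110 → 0  (bit 6 = 0)
position 0: 101 → 1  (bit 5 = 1)
position 3: 100 → 1  (bit 4 = 1)
position 1: 011 → 1  (bit 3 = 1)
position 6: 010 → 1  (bit 2 = 1)
position 5: 001 → 0  (bit 1 = 0)
position 4: 000 → 1  (bit 0 = 1)
bits b7..b0 = 10111101 = 189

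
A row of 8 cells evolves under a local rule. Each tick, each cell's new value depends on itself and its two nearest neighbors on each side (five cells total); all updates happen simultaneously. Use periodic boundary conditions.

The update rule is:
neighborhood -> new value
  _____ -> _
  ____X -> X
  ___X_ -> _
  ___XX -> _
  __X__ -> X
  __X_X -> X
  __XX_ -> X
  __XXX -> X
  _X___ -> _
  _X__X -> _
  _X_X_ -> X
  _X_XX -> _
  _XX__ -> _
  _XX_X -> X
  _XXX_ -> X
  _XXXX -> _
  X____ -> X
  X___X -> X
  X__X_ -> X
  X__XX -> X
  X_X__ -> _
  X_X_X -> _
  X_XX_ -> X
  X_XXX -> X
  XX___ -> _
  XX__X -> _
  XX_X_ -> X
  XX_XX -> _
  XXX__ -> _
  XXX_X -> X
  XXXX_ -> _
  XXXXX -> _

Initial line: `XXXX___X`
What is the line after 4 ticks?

XX__XX_X

_____X_X
_X_X_XX_
XXX__X__
XX__XX_X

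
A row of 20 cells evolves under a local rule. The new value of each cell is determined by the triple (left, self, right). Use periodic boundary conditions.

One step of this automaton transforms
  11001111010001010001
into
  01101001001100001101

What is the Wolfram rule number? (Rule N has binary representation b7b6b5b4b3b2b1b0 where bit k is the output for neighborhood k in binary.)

position 0: 111 → 0  (bit 7 = 0)
position 1: 110 → 1  (bit 6 = 1)
position 8: 101 → 0  (bit 5 = 0)
position 2: 100 → 1  (bit 4 = 1)
position 4: 011 → 1  (bit 3 = 1)
position 9: 010 → 0  (bit 2 = 0)
position 3: 001 → 0  (bit 1 = 0)
position 11: 000 → 1  (bit 0 = 1)
bits b7..b0 = 01011001 = 89

89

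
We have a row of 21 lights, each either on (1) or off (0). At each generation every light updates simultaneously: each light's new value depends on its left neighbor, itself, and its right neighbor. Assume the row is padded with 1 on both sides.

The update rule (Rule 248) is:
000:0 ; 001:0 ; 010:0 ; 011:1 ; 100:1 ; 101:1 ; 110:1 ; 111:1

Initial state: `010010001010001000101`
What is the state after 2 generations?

generation 1: 101001000101000100011
generation 2: 110100100010100010011

110100100010100010011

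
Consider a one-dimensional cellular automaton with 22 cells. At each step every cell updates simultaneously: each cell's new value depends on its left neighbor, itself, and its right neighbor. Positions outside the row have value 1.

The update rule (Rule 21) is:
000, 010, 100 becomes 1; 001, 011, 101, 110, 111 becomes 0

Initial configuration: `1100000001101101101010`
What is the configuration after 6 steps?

step 1: 0011111100000000001010
step 2: 1000000011111111101010
step 3: 0111111000000000001010
step 4: 0000000111111111101010
step 5: 1111110000000000001010
step 6: 0000001111111111101010

0000001111111111101010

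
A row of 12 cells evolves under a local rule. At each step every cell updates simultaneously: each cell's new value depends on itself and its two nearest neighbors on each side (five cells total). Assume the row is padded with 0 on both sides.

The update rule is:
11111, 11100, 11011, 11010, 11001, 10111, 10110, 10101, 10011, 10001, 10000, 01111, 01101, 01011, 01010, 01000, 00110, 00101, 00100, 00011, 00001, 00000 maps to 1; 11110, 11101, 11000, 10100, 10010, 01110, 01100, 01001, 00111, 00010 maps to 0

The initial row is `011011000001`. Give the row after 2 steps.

111110011101
011011100010

011011100010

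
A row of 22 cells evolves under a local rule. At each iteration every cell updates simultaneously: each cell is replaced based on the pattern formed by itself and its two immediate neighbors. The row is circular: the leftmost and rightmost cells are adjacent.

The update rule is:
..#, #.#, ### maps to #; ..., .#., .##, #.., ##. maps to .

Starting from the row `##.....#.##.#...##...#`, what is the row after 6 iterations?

iteration 1: #.....#.#..#...#....#.
iteration 2: .....#.#..#...#....#.#
iteration 3: ....#.#..#...#....#.#.
iteration 4: ...#.#..#...#....#.#..
iteration 5: ..#.#..#...#....#.#...
iteration 6: .#.#..#...#....#.#....

.#.#..#...#....#.#....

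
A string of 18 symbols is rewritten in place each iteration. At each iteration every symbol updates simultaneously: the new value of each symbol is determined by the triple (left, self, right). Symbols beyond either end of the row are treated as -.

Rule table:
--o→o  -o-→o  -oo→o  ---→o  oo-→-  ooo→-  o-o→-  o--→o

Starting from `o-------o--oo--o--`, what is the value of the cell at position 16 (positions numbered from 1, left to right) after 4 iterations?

-

oooooooooooo-ooooo
o------------o----
oooooooooooooooooo
o-----------------
position 16 holds -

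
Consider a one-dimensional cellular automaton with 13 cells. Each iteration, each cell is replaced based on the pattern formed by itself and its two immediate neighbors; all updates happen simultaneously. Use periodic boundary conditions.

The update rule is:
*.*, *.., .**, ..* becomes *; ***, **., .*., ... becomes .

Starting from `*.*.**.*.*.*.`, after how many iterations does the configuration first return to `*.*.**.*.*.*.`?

.*.**.*.*.*.*
*.**.*.*.*.*.
.**.*.*.*.*.*
**.*.*.*.*.*.
*.*.*.*.*.*.*
.*.*.*.*.*.**
*.*.*.*.*.**.
.*.*.*.*.**.*
*.*.*.*.**.*.
.*.*.*.**.*.*
*.*.*.**.*.*.
.*.*.**.*.*.*
*.*.**.*.*.*.

13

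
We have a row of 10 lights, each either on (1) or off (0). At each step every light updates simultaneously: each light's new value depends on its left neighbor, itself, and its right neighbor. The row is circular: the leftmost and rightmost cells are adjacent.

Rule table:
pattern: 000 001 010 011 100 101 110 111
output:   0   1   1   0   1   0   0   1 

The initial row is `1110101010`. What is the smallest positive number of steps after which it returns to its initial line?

0100101010
1111101011
1111001001
1110111110
0100011100
1110101010

6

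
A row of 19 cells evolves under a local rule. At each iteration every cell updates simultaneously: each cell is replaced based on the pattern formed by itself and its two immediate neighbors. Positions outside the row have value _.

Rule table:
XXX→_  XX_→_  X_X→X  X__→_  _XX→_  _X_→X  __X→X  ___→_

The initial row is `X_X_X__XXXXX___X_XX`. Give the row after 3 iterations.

____X_______XX_____

XXXXX_X_______XXX__
_____XX______X_____
____X_______XX_____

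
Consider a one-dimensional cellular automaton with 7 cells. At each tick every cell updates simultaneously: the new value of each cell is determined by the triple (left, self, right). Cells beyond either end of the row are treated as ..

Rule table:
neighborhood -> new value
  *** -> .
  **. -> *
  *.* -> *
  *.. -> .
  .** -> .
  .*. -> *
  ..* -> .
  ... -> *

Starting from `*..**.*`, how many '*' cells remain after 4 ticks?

*...***
*.*...*
***.*.*
..*****
count of *: 5

5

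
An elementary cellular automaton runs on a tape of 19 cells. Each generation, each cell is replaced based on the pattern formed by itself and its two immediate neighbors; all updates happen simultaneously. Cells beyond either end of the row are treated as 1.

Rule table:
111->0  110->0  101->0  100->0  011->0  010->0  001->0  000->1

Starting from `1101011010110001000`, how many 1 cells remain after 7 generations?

2

0000000000000100010
0111111111110001000
0000000000000100010  (repeats generation 1; period 2)
generation 7: 0000000000000100010
count of 1: 2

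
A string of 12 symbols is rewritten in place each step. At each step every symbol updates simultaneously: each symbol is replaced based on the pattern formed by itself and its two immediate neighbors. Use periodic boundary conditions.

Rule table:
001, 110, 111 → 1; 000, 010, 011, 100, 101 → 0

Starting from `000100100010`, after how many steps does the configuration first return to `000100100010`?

step 1: 001001000100
step 2: 010010001000
step 3: 100100010000
step 4: 001000100001
step 5: 010001000010
step 6: 100010000100
step 7: 000100001001
step 8: 001000010010
step 9: 010000100100
step 10: 100001001000
step 11: 000010010001
step 12: 000100100010

12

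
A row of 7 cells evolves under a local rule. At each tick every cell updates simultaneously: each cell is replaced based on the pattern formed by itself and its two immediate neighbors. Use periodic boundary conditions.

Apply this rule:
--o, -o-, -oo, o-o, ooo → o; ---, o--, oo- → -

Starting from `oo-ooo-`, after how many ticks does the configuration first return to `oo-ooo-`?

o-ooo-o
-ooo-oo
ooo-oo-
oo-oo-o
o-oo-oo
-oo-ooo
oo-ooo-

7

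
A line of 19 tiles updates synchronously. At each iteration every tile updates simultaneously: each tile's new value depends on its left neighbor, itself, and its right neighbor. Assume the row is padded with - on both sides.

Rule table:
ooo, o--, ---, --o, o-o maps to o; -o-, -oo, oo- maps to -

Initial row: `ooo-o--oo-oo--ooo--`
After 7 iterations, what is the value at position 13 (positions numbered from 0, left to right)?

iteration 1: -o-o-oo--o--oo-o-oo
iteration 2: o-o-o--oo-oo--o-o--
iteration 3: -o-o-oo--o--oo-o-oo  (repeats iteration 1; period 2)
iteration 7: -o-o-oo--o--oo-o-oo
position 13 holds o

o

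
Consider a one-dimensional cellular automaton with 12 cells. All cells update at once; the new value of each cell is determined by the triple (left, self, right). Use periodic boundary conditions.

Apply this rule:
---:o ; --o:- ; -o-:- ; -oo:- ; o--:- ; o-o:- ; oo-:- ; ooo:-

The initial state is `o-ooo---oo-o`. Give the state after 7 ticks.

tick 1: ------o-----
tick 2: ooooo---oooo
tick 3: ------o-----  (repeats tick 1; period 2)
tick 7: ------o-----

------o-----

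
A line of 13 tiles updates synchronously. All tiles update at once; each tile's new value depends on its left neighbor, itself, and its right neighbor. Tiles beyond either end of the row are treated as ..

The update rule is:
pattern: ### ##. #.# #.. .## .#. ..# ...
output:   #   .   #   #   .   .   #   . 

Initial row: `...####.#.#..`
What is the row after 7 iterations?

..#.##.#.#.#.
.#.#..#.#.#.#
#.#.##.#.#.#.
.#.#..#.#.#.#  (repeats iteration 2; period 2)
iteration 7: #.#.##.#.#.#.

#.#.##.#.#.#.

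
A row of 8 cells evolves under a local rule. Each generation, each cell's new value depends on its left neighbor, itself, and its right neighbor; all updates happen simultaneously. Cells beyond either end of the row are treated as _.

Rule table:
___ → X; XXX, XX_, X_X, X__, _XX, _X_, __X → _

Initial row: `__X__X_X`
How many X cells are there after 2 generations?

6

X_______
__XXXXXX
count of X: 6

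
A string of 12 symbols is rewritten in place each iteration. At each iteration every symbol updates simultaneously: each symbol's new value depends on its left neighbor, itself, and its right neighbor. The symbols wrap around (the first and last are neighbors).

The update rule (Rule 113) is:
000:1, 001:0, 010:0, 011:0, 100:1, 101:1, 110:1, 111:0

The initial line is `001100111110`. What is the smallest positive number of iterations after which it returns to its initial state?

12

iteration 1: 100110000011
iteration 2: 110011111000
iteration 3: 011000001110
iteration 4: 001111100011
iteration 5: 100000111001
iteration 6: 111110001100
iteration 7: 000011100110
iteration 8: 111000110011
iteration 9: 001110011000
iteration 10: 100011001111
iteration 11: 111001100000
iteration 12: 001100111110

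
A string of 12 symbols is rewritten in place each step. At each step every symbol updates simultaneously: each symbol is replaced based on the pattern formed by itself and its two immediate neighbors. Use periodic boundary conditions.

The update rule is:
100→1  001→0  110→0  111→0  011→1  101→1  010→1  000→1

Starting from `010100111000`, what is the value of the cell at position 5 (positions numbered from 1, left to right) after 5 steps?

011110100111
110001110100
101101001110
111011101001
000110011101
position 5 holds 1

1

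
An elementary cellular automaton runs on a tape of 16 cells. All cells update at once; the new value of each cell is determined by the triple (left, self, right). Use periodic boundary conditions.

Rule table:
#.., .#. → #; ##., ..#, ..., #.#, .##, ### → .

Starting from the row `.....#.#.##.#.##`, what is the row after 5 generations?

#....#.#....#...
##...#.##...##..
..#..#...#....#.
..##.##..##...##
#......#...#....

#......#...#....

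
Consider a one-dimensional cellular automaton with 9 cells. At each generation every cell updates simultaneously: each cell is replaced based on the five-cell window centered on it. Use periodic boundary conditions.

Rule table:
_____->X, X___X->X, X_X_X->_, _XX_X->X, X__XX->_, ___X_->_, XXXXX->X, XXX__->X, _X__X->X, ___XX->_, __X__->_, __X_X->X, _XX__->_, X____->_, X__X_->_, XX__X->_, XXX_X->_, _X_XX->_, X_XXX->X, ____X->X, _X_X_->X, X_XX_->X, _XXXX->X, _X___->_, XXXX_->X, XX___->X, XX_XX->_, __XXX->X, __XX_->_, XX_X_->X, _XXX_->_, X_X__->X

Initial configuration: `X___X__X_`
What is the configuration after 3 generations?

X_X__X_XX
_XXX_X_X_
_X__X_XXX

_X__X_XXX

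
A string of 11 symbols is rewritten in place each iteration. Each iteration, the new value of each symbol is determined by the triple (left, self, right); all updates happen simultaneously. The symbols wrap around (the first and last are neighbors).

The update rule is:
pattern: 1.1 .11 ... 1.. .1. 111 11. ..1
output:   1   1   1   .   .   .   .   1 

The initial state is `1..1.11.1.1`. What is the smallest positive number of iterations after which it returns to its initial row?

11

..1.11.1.11
.1.11.1.11.
1.11.1.11..
.11.1.11..1
11.1.11..1.
1.1.11..1.1
.1.11..1.11
1.11..1.11.
.11..1.11.1
11..1.11.1.
1..1.11.1.1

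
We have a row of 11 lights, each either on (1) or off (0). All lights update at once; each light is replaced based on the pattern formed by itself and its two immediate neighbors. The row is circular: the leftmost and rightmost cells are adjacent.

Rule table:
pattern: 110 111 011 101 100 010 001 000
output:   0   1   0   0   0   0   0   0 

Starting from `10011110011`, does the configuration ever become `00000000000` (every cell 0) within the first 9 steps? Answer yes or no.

step 1: 00001100001
step 2: 00000000000
all cells are 0 at step 2

yes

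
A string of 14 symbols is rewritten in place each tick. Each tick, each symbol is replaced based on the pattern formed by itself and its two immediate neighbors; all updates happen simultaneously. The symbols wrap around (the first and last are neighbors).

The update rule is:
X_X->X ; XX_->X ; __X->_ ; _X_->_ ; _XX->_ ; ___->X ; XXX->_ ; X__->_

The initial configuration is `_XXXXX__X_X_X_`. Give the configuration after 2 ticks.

_____X___X_X__
XXXX___X__X__X

XXXX___X__X__X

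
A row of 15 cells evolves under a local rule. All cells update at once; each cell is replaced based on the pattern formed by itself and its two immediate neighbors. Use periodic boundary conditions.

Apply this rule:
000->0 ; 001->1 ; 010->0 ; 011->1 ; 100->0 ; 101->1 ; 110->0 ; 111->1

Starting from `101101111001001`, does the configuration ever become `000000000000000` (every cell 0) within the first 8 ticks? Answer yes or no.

011011110010011
110111100100110
101111001001101
011110010011011
111100100110110
111001001101101
110010011011011
100100110110111
tick 8 is 100100110110111, still not uniform 0

no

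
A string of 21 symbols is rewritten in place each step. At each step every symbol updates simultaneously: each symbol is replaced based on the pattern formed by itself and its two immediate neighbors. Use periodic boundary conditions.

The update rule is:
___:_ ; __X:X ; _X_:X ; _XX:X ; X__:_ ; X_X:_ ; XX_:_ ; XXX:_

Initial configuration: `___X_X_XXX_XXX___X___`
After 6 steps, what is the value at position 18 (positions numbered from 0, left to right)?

X

__XX_X_X___X____XX___
_XX__X_X__XX___XX____
XX__XX_X_XX___XX_____
X__XX__X_X___XX_____X
__XX__XX_X__XX_____XX
_XX__XX__X_XX_____XX_
position 18 holds X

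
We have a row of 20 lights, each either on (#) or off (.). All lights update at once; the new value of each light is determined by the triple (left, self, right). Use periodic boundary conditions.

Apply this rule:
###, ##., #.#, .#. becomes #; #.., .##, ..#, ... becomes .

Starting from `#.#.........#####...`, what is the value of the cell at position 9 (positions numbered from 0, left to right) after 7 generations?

.

###..........####...
.##...........###...
..#............##...
..#.............#...
..#.............#...  (fixed point — unchanged through generation 7)
position 9 holds .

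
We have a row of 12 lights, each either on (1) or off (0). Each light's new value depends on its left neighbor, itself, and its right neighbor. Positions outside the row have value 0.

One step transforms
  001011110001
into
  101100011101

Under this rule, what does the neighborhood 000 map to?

At position 0 the neighborhood is 000; the next row has 1 there.

1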